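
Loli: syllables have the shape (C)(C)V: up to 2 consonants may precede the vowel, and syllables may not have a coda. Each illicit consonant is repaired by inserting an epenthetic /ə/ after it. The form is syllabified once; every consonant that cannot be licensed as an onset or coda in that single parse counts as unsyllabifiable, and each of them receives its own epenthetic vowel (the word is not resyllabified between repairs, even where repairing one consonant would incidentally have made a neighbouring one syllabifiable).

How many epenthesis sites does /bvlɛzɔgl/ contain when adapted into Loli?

3

The unsyllabifiable consonants are /b/, /g/, /l/; each receives one epenthetic vowel.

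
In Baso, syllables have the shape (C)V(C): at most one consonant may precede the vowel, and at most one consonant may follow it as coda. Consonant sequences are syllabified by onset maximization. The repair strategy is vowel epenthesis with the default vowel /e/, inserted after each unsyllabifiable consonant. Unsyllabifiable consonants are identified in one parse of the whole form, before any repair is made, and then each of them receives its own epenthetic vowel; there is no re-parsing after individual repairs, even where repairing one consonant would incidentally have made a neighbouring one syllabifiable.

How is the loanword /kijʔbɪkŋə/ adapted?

kijʔebɪkŋə

The consonants /ʔ/ cannot be parsed into a legal (C)V(C) syllable (at most one coda consonant is licensed; onsets are limited to one consonant).
Each unlicensed consonant becomes the onset of a new syllable: /ʔ/ → /ʔe/.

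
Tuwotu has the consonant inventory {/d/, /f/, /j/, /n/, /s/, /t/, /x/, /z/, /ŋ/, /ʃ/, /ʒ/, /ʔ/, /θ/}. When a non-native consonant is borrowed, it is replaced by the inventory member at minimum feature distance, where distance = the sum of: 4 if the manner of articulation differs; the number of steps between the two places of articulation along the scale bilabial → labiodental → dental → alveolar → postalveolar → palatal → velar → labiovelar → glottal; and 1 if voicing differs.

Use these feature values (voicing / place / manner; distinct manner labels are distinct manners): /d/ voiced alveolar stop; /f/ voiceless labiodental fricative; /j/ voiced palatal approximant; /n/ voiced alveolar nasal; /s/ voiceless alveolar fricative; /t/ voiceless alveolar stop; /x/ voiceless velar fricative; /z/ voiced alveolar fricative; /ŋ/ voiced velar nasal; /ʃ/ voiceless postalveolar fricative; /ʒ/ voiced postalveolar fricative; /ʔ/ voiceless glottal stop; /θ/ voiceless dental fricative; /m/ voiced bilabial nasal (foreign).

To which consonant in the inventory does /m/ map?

n

/n/ is closest: same manner (nasal), place distance 3 (bilabial→alveolar), same voicing; total 3. Next closest is /f/ at distance 6.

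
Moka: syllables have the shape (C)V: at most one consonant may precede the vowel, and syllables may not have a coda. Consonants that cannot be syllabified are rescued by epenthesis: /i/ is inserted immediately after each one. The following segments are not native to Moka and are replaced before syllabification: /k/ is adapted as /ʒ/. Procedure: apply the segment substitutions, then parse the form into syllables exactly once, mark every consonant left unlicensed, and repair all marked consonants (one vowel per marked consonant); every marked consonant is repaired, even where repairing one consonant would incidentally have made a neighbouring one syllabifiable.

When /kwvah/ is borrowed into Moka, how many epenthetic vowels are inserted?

3

After substitution the input is /ʒwvah/.
The unsyllabifiable consonants are /ʒ/, /w/, /h/; each receives one epenthetic vowel.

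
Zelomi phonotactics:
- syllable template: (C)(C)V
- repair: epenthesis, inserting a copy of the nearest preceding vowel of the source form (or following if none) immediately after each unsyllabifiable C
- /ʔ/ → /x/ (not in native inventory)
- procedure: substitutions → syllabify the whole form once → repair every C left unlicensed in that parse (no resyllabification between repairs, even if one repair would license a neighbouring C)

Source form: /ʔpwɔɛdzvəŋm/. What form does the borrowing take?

xɔpwɔɛdɛzvəŋəmə

Substitution: /ʔ/ → /x/, giving /xpwɔɛdzvəŋm/.
Syllabifying with onset maximization leaves /x/, /d/, /ŋ/, /m/ stranded (no codas are permitted; onsets may contain at most 2 consonants).
Epenthesis after each stranded consonant: /x/ → /xɔ/, /d/ → /dɛ/, /ŋ/ → /ŋə/, /m/ → /mə/.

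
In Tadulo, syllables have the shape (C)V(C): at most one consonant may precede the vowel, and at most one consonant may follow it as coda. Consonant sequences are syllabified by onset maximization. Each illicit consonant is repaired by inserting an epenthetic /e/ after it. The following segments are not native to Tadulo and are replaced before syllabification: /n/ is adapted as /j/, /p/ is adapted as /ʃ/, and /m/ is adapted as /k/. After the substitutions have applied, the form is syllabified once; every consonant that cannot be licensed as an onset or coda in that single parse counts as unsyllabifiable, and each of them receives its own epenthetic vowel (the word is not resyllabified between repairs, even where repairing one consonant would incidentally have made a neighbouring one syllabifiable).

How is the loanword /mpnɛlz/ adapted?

Substitution: /m/ → /k/, /p/ → /ʃ/, /n/ → /j/, giving /kʃjɛlz/.
Under (C)V(C), the unsyllabifiable consonants are /k/, /ʃ/, /z/ (at most one coda consonant is licensed; onsets are limited to one consonant).
Epenthesis after each stranded consonant: /k/ → /ke/, /ʃ/ → /ʃe/, /z/ → /ze/.

keʃejɛlze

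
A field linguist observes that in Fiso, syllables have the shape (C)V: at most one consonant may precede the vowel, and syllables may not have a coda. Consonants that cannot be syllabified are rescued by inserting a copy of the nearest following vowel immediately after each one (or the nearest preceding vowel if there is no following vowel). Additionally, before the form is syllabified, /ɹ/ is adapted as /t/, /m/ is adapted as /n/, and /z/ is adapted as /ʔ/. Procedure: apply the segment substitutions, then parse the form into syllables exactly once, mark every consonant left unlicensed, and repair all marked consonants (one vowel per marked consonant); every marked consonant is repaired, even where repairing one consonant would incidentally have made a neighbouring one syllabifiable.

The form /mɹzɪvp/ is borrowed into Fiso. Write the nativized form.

nɪtɪʔɪvɪpɪ

Substitution: /m/ → /n/, /ɹ/ → /t/, /z/ → /ʔ/, giving /ntʔɪvp/.
Under (C)V, the unsyllabifiable consonants are /n/, /t/, /v/, /p/ (no codas are permitted; onsets are limited to one consonant).
Each unlicensed consonant becomes the onset of a new syllable: /n/ → /nɪ/, /t/ → /tɪ/, /v/ → /vɪ/, /p/ → /pɪ/.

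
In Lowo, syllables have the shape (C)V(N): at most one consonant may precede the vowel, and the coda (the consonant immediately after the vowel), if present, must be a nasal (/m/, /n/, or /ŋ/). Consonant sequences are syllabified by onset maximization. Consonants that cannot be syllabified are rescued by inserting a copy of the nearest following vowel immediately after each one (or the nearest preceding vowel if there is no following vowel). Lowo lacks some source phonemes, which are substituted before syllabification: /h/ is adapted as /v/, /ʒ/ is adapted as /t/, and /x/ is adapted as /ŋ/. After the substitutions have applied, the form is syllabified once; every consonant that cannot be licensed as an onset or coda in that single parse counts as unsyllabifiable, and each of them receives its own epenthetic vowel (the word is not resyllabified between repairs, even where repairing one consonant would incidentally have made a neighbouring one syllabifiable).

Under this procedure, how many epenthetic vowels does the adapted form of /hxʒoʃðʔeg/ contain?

5

After substitution the input is /vŋtoʃðʔeg/.
The unsyllabifiable consonants are /v/, /ŋ/, /ʃ/, /ð/, /g/; each receives one epenthetic vowel.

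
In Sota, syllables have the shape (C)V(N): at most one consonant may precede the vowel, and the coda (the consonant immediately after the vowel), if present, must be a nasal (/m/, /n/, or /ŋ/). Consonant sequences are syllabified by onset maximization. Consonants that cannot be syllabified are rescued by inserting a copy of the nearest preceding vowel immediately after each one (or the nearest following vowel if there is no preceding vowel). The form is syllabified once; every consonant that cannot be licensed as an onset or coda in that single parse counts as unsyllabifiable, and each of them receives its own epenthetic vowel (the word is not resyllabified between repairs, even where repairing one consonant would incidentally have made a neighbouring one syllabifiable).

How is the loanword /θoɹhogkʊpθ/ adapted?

θoɹohogokʊpʊθʊ

The consonants /ɹ/, /g/, /p/, /θ/ cannot be parsed into a legal (C)V(N) syllable (only a nasal (/m/, /n/, or /ŋ/) is licensed in coda position; onsets are limited to one consonant).
Inserting the epenthetic vowel yields /ɹ/ → /ɹo/, /g/ → /go/, /p/ → /pʊ/, /θ/ → /θʊ/.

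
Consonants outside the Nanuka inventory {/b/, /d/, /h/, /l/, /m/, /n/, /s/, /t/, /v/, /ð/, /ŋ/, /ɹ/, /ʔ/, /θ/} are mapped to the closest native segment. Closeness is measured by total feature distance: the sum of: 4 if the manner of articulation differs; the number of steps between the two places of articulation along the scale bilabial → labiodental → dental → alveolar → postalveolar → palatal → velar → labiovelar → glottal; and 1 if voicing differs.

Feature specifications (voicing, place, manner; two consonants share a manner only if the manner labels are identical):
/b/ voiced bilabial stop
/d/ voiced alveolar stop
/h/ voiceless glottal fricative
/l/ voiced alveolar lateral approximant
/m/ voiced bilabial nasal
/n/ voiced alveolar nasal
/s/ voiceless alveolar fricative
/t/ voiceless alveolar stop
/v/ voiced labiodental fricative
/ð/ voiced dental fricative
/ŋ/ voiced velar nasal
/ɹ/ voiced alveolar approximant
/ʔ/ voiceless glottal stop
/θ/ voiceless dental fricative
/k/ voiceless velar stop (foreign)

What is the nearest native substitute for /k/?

/ʔ/ is closest: same manner (stop), place distance 2 (velar→glottal), same voicing; total 2. Next closest is /t/ at distance 3.

ʔ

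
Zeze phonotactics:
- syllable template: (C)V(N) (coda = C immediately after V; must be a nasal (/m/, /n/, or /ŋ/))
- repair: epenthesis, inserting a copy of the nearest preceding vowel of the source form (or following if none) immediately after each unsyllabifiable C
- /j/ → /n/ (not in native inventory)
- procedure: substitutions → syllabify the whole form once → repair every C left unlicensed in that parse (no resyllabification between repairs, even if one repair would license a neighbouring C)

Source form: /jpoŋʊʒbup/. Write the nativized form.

nopoŋʊʒʊbupu

Substitution: /j/ → /n/, giving /npoŋʊʒbup/.
The consonants /n/, /ʒ/, /p/ cannot be parsed into a legal (C)V(N) syllable (only a nasal (/m/, /n/, or /ŋ/) is licensed in coda position; onsets are limited to one consonant).
Each unlicensed consonant becomes the onset of a new syllable: /n/ → /no/, /ʒ/ → /ʒʊ/, /p/ → /pu/.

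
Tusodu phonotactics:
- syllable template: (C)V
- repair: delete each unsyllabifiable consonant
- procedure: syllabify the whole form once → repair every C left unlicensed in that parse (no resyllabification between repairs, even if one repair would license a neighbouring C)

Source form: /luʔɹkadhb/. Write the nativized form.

luka

The consonants /ʔ/, /ɹ/, /d/, /h/, /b/ cannot be parsed into a legal (C)V syllable (no codas are permitted; onsets are limited to one consonant).
Deletion applies to /ʔ/, /ɹ/, /d/, /h/, /b/.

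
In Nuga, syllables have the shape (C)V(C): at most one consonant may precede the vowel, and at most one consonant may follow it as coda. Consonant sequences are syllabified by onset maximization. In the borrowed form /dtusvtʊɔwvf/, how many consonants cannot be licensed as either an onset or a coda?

4

Under (C)V(C), the unsyllabifiable consonants are /d/, /v/, /v/, /f/ (at most one coda consonant is licensed; onsets are limited to one consonant).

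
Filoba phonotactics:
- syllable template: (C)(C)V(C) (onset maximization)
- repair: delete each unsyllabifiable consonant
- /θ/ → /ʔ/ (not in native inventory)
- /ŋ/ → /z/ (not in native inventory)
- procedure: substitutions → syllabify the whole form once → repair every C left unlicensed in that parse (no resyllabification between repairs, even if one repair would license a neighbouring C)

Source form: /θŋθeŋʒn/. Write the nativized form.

zʔez

Substitution: /θ/ → /ʔ/, /ŋ/ → /z/, giving /ʔzʔezʒn/.
The consonants /ʔ/, /ʒ/, /n/ cannot be parsed into a legal (C)(C)V(C) syllable (at most one coda consonant is licensed; onsets may contain at most 2 consonants).
Deleting the stranded consonants removes /ʔ/, /ʒ/, /n/.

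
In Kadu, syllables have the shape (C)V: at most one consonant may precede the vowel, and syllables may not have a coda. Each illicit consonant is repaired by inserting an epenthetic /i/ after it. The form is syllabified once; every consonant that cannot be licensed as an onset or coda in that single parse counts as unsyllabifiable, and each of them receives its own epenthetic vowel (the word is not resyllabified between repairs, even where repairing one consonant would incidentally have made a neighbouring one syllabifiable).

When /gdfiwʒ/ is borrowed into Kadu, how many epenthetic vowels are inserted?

The unsyllabifiable consonants are /g/, /d/, /w/, /ʒ/; each receives one epenthetic vowel.

4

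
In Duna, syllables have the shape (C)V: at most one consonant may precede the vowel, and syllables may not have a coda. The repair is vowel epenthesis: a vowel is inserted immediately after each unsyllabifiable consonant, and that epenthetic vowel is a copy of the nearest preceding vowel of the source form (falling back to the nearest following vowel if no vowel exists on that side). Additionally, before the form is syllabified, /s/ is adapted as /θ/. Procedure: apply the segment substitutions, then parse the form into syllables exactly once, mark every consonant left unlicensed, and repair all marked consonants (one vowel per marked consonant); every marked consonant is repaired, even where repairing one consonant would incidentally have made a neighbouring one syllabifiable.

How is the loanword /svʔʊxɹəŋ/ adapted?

θʊvʊʔʊxʊɹəŋə

Substitution: /s/ → /θ/, giving /θvʔʊxɹəŋ/.
The consonants /θ/, /v/, /x/, /ŋ/ cannot be parsed into a legal (C)V syllable (no codas are permitted; onsets are limited to one consonant).
Each unlicensed consonant becomes the onset of a new syllable: /θ/ → /θʊ/, /v/ → /vʊ/, /x/ → /xʊ/, /ŋ/ → /ŋə/.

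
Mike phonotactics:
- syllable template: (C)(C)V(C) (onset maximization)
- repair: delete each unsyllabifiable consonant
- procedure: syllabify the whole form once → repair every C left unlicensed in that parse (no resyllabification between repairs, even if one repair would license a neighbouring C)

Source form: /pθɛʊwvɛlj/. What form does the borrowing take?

pθɛʊwvɛl

The consonants /j/ cannot be parsed into a legal (C)(C)V(C) syllable (at most one coda consonant is licensed; onsets may contain at most 2 consonants).
Deletion applies to /j/.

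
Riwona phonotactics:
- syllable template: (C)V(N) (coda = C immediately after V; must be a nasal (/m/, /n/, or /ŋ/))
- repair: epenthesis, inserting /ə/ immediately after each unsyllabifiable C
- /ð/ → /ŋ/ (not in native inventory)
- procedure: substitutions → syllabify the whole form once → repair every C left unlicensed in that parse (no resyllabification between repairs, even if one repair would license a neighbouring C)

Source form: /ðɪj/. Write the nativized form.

ŋɪjə

Substitution: /ð/ → /ŋ/, giving /ŋɪj/.
Syllabifying with onset maximization leaves /j/ stranded (only a nasal (/m/, /n/, or /ŋ/) is licensed in coda position; onsets are limited to one consonant).
Epenthesis after each stranded consonant: /j/ → /jə/.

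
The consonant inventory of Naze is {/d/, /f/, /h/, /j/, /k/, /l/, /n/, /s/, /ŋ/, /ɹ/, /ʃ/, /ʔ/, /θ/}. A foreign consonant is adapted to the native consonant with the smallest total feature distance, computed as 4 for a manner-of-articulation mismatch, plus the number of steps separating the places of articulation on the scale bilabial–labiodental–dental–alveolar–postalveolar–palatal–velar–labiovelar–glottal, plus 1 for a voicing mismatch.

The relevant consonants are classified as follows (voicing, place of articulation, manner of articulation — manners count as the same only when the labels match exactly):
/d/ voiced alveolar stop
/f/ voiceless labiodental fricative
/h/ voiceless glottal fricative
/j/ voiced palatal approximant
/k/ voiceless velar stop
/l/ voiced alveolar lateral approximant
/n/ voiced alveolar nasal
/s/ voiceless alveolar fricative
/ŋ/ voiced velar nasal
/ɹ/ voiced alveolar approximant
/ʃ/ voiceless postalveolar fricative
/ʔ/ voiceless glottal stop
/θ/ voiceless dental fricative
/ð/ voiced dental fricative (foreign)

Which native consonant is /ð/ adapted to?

θ

/θ/ is closest: same manner (fricative), place distance 0 (dental→dental), voicing differs (+1); total 1. Next closest is /f/ at distance 2.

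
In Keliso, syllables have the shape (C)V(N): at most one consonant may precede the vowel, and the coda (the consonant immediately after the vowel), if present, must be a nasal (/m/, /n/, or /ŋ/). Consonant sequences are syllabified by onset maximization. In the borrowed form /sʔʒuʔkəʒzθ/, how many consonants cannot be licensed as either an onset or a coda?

6

Syllabifying with onset maximization leaves /s/, /ʔ/, /ʔ/, /ʒ/, /z/, /θ/ stranded (only a nasal (/m/, /n/, or /ŋ/) is licensed in coda position; onsets are limited to one consonant).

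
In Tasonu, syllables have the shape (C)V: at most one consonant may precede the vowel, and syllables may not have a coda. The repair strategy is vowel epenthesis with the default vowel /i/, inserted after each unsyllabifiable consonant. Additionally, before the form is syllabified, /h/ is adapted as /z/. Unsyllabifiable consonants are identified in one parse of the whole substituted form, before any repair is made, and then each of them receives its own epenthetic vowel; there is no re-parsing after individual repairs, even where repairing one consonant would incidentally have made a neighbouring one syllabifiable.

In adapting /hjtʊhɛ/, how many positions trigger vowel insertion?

2

After substitution the input is /zjtʊzɛ/.
The unsyllabifiable consonants are /z/, /j/; each receives one epenthetic vowel.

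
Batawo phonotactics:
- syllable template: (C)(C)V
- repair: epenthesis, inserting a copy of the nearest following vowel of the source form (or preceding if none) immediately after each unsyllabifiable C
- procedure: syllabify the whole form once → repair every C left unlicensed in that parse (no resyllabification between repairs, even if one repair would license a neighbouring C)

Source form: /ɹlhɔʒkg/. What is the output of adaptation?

Under (C)(C)V, the unsyllabifiable consonants are /ɹ/, /ʒ/, /k/, /g/ (no codas are permitted; onsets may contain at most 2 consonants).
Each unlicensed consonant becomes the onset of a new syllable: /ɹ/ → /ɹɔ/, /ʒ/ → /ʒɔ/, /k/ → /kɔ/, /g/ → /gɔ/.

ɹɔlhɔʒɔkɔgɔ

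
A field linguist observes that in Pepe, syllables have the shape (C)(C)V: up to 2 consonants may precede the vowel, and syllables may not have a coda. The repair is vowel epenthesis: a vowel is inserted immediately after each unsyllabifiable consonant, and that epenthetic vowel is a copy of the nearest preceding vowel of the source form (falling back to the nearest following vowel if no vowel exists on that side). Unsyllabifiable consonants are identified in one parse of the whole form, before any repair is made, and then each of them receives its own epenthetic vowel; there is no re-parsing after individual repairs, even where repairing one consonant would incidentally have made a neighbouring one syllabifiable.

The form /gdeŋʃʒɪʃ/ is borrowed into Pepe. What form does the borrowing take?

Syllabifying with onset maximization leaves /ŋ/, /ʃ/ stranded (no codas are permitted; onsets may contain at most 2 consonants).
Epenthesis after each stranded consonant: /ŋ/ → /ŋe/, /ʃ/ → /ʃɪ/.

gdeŋeʃʒɪʃɪ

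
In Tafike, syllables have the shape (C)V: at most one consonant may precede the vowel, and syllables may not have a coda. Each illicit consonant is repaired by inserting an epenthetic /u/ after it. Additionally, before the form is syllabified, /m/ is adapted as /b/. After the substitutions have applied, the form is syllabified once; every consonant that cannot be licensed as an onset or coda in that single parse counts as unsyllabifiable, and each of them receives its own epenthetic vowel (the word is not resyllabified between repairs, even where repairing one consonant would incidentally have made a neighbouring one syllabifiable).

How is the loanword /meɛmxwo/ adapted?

beɛbuxuwo

Substitution: /m/ → /b/, giving /beɛbxwo/.
Syllabifying with onset maximization leaves /b/, /x/ stranded (no codas are permitted; onsets are limited to one consonant).
Each unlicensed consonant becomes the onset of a new syllable: /b/ → /bu/, /x/ → /xu/.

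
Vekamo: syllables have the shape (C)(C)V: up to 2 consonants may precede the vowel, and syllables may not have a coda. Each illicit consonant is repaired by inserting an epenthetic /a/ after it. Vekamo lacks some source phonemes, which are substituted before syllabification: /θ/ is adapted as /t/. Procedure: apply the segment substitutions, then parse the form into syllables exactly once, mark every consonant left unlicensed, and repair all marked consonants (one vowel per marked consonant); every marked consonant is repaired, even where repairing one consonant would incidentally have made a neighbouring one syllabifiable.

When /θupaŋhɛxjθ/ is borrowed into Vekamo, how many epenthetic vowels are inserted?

After substitution the input is /tupaŋhɛxjt/.
The unsyllabifiable consonants are /x/, /j/, /t/; each receives one epenthetic vowel.

3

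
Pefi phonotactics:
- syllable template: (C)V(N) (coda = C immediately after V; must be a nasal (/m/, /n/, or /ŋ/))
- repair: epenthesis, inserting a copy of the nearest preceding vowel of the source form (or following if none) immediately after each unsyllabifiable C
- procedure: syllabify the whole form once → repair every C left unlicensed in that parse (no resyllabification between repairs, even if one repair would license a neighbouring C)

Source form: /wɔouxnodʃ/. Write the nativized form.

wɔouxunodoʃo

Syllabifying with onset maximization leaves /x/, /d/, /ʃ/ stranded (only a nasal (/m/, /n/, or /ŋ/) is licensed in coda position; onsets are limited to one consonant).
Each unlicensed consonant becomes the onset of a new syllable: /x/ → /xu/, /d/ → /do/, /ʃ/ → /ʃo/.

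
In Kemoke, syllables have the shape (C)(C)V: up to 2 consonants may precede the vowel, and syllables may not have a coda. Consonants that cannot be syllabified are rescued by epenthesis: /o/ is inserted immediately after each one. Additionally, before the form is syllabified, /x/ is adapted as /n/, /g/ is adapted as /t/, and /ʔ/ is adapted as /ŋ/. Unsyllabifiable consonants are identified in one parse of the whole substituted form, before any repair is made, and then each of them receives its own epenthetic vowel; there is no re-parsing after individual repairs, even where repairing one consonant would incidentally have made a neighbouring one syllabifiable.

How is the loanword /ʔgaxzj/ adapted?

Substitution: /ʔ/ → /ŋ/, /g/ → /t/, /x/ → /n/, giving /ŋtanzj/.
Syllabifying with onset maximization leaves /n/, /z/, /j/ stranded (no codas are permitted; onsets may contain at most 2 consonants).
Each unlicensed consonant becomes the onset of a new syllable: /n/ → /no/, /z/ → /zo/, /j/ → /jo/.

ŋtanozojo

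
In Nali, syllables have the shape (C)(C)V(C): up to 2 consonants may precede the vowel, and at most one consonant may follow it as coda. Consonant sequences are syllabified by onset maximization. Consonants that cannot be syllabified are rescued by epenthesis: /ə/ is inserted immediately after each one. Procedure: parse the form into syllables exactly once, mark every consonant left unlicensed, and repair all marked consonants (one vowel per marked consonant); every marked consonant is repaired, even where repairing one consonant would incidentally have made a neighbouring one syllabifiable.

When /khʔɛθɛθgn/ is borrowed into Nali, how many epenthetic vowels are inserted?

3

The unsyllabifiable consonants are /k/, /g/, /n/; each receives one epenthetic vowel.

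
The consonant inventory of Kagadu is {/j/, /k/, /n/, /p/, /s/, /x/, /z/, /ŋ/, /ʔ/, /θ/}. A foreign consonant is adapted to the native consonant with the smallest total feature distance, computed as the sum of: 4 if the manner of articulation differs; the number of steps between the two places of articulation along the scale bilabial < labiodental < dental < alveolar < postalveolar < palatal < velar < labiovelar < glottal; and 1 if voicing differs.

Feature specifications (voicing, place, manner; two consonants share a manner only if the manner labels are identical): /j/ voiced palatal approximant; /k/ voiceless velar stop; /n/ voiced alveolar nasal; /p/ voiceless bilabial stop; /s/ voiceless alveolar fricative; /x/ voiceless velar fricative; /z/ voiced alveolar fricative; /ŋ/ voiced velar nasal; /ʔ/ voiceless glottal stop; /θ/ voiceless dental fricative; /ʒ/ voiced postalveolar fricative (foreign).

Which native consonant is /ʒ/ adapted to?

z

/z/ is closest: same manner (fricative), place distance 1 (postalveolar→alveolar), same voicing; total 1. Next closest is /s/ at distance 2.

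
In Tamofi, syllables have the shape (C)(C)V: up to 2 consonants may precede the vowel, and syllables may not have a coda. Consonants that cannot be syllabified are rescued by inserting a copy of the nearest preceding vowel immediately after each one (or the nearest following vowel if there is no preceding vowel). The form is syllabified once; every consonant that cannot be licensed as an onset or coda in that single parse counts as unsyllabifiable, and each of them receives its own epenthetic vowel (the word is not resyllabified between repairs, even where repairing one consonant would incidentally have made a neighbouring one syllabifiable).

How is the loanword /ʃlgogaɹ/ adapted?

Under (C)(C)V, the unsyllabifiable consonants are /ʃ/, /ɹ/ (no codas are permitted; onsets may contain at most 2 consonants).
Epenthesis after each stranded consonant: /ʃ/ → /ʃo/, /ɹ/ → /ɹa/.

ʃolgogaɹa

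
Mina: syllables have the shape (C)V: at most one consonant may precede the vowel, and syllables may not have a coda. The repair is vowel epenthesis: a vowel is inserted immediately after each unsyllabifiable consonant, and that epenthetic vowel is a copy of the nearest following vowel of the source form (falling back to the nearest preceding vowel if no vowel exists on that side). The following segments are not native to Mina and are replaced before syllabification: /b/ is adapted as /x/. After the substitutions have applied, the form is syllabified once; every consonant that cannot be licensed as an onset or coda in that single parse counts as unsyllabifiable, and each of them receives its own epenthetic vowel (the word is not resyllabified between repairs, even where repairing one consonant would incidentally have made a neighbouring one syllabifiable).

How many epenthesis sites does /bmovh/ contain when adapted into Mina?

3

After substitution the input is /xmovh/.
The unsyllabifiable consonants are /x/, /v/, /h/; each receives one epenthetic vowel.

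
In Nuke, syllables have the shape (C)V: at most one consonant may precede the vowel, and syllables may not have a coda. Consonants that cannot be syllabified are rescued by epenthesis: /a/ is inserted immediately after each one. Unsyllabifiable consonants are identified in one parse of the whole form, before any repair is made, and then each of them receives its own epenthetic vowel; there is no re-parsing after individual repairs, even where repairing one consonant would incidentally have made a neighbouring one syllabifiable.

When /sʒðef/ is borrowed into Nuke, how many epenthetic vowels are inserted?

3

The unsyllabifiable consonants are /s/, /ʒ/, /f/; each receives one epenthetic vowel.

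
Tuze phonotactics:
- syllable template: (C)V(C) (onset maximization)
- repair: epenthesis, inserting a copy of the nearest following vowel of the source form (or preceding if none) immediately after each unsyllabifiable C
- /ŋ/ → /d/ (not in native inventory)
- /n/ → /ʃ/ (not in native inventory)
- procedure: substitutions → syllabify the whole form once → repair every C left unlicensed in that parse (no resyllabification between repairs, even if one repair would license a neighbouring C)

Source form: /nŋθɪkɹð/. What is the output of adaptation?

ʃɪdɪθɪkɹɪðɪ

Substitution: /n/ → /ʃ/, /ŋ/ → /d/, giving /ʃdθɪkɹð/.
Syllabifying with onset maximization leaves /ʃ/, /d/, /ɹ/, /ð/ stranded (at most one coda consonant is licensed; onsets are limited to one consonant).
Epenthesis after each stranded consonant: /ʃ/ → /ʃɪ/, /d/ → /dɪ/, /ɹ/ → /ɹɪ/, /ð/ → /ðɪ/.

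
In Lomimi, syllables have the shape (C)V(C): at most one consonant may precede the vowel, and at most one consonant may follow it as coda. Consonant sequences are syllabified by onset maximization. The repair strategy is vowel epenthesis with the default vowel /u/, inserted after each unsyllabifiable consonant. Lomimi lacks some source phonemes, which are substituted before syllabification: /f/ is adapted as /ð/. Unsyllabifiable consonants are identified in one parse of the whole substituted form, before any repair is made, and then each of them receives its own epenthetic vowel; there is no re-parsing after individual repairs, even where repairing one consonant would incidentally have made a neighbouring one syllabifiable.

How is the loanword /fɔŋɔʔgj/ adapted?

ðɔŋɔʔguju

Substitution: /f/ → /ð/, giving /ðɔŋɔʔgj/.
Syllabifying with onset maximization leaves /g/, /j/ stranded (at most one coda consonant is licensed; onsets are limited to one consonant).
Each unlicensed consonant becomes the onset of a new syllable: /g/ → /gu/, /j/ → /ju/.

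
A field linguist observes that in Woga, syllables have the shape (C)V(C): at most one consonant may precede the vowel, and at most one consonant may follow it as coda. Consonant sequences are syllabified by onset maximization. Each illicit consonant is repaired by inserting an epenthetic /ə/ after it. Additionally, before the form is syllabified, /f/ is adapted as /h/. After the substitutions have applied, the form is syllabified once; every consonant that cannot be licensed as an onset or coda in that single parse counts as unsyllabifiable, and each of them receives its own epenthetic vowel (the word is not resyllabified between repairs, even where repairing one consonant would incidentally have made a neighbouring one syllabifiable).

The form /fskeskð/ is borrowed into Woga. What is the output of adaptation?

həsəkeskəðə

Substitution: /f/ → /h/, giving /hskeskð/.
Syllabifying with onset maximization leaves /h/, /s/, /k/, /ð/ stranded (at most one coda consonant is licensed; onsets are limited to one consonant).
Each unlicensed consonant becomes the onset of a new syllable: /h/ → /hə/, /s/ → /sə/, /k/ → /kə/, /ð/ → /ðə/.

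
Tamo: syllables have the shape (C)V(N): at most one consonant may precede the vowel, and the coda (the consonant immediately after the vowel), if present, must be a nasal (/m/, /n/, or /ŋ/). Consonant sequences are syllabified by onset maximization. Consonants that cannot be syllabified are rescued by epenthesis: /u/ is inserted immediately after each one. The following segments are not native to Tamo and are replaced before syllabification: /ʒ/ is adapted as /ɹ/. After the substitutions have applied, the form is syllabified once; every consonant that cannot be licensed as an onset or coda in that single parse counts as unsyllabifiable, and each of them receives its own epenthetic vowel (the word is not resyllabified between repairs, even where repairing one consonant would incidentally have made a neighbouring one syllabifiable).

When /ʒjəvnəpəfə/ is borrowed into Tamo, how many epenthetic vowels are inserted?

2

After substitution the input is /ɹjəvnəpəfə/.
The unsyllabifiable consonants are /ɹ/, /v/; each receives one epenthetic vowel.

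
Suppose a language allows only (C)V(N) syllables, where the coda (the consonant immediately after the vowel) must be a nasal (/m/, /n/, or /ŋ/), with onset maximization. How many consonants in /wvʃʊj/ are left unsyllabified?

3

Under (C)V(N), the unsyllabifiable consonants are /w/, /v/, /j/ (only a nasal (/m/, /n/, or /ŋ/) is licensed in coda position; onsets are limited to one consonant).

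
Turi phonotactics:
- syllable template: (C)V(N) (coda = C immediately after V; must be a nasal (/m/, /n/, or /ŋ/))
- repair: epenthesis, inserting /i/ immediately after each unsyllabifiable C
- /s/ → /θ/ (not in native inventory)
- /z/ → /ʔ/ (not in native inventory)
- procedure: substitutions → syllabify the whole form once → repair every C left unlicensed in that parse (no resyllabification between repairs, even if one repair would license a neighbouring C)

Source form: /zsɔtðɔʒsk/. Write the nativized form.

Substitution: /z/ → /ʔ/, /s/ → /θ/, giving /ʔθɔtðɔʒθk/.
The consonants /ʔ/, /t/, /ʒ/, /θ/, /k/ cannot be parsed into a legal (C)V(N) syllable (only a nasal (/m/, /n/, or /ŋ/) is licensed in coda position; onsets are limited to one consonant).
Inserting the epenthetic vowel yields /ʔ/ → /ʔi/, /t/ → /ti/, /ʒ/ → /ʒi/, /θ/ → /θi/, /k/ → /ki/.

ʔiθɔtiðɔʒiθiki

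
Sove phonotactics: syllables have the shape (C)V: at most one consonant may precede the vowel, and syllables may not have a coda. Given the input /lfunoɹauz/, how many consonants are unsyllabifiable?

The consonants /l/, /z/ cannot be parsed into a legal (C)V syllable (no codas are permitted; onsets are limited to one consonant).

2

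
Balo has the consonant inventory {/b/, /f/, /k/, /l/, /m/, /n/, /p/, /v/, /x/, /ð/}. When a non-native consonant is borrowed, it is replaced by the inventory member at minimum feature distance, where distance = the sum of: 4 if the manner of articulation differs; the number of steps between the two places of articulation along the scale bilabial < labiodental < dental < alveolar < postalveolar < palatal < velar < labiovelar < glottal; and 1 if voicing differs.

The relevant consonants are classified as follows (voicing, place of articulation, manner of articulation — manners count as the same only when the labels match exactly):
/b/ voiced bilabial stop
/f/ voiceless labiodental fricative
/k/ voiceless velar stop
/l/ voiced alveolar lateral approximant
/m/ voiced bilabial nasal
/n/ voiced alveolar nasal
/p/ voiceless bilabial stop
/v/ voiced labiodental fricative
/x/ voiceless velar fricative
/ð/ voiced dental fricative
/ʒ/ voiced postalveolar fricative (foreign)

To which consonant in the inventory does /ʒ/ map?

ð

/ð/ is closest: same manner (fricative), place distance 2 (postalveolar→dental), same voicing; total 2. Next closest is /v/ at distance 3.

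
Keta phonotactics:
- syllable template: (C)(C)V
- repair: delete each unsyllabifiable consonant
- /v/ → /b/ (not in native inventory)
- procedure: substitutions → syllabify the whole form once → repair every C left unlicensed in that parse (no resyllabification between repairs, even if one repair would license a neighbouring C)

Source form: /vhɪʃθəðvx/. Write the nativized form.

bhɪʃθə

Substitution: /v/ → /b/, giving /bhɪʃθəðbx/.
Syllabifying with onset maximization leaves /ð/, /b/, /x/ stranded (no codas are permitted; onsets may contain at most 2 consonants).
Deletion applies to /ð/, /b/, /x/.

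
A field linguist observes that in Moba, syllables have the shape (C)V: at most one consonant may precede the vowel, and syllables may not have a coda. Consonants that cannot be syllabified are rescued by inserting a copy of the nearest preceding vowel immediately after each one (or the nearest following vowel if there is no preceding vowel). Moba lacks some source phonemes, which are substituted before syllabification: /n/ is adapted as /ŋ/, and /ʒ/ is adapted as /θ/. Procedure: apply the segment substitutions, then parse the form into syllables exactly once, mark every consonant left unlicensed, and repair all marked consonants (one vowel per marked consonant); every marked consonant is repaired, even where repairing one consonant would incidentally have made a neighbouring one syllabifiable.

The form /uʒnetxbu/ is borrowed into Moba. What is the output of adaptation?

Substitution: /ʒ/ → /θ/, /n/ → /ŋ/, giving /uθŋetxbu/.
Syllabifying with onset maximization leaves /θ/, /t/, /x/ stranded (no codas are permitted; onsets are limited to one consonant).
Epenthesis after each stranded consonant: /θ/ → /θu/, /t/ → /te/, /x/ → /xe/.

uθuŋetexebu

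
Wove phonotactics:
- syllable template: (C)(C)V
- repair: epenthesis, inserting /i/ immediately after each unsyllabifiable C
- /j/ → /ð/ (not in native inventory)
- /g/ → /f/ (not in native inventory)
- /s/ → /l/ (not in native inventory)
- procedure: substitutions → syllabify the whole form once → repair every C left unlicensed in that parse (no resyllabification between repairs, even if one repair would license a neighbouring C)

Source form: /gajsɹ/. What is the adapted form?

Substitution: /g/ → /f/, /j/ → /ð/, /s/ → /l/, giving /faðlɹ/.
Under (C)(C)V, the unsyllabifiable consonants are /ð/, /l/, /ɹ/ (no codas are permitted; onsets may contain at most 2 consonants).
Inserting the epenthetic vowel yields /ð/ → /ði/, /l/ → /li/, /ɹ/ → /ɹi/.

faðiliɹi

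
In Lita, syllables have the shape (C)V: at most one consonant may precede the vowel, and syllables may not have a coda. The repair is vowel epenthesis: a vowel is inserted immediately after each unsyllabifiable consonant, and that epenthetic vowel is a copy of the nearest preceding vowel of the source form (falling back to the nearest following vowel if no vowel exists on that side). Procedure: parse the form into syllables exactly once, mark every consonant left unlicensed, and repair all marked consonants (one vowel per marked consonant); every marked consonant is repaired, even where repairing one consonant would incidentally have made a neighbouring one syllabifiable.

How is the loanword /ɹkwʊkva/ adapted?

ɹʊkʊwʊkʊva

Under (C)V, the unsyllabifiable consonants are /ɹ/, /k/, /k/ (no codas are permitted; onsets are limited to one consonant).
Inserting the epenthetic vowel yields /ɹ/ → /ɹʊ/, /k/ → /kʊ/, /k/ → /kʊ/.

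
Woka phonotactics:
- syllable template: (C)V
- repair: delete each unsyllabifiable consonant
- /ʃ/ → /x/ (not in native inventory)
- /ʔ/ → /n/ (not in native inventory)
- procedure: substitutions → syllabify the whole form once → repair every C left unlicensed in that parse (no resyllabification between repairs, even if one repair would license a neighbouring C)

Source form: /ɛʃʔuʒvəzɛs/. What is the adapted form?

ɛnuvəzɛ

Substitution: /ʃ/ → /x/, /ʔ/ → /n/, giving /ɛxnuʒvəzɛs/.
Syllabifying with onset maximization leaves /x/, /ʒ/, /s/ stranded (no codas are permitted; onsets are limited to one consonant).
Each unlicensed consonant is deleted: /x/, /ʒ/, /s/.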